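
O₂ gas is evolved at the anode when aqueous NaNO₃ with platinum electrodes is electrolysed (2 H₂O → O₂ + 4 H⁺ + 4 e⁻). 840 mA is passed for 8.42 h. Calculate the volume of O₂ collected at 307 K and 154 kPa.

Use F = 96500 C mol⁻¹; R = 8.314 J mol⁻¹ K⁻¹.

1.09 L

Q = I·t = 0.8400 A × 30312 s = 25460 C.
n(e⁻) = Q/F = 25460 / 96500 = 0.2639 mol.
4 electrons are transferred per O₂ molecule, so n(O₂) = 0.2639 / 4 = 0.06596 mol.
V = nRT/P = (0.06596 × 8.314 × 307) / (154 × 10³ Pa) = 0.00109 m³ = 1.09 L.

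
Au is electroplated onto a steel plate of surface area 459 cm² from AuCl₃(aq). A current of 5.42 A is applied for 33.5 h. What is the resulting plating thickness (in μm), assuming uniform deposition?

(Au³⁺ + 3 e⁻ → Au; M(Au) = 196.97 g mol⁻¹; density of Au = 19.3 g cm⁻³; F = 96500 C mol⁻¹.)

502 μm

Q = I·t = 5.420 × 120600 = 653700 C; n(e⁻) = 6.774 mol.
n(Au) = n(e⁻)/3 = 2.258 mol, so m = 2.258 × 196.97 = 444.7 g.
Volume = m/ρ = 444.7 / 19.3 = 23.04 cm³.
Thickness = V/A = 23.04 / 459 = 0.0502 cm = 502 μm.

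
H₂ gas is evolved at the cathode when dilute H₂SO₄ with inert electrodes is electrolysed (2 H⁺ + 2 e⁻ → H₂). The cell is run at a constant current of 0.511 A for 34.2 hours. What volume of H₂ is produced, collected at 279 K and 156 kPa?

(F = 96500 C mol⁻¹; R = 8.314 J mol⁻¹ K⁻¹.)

Q = I·t = 0.5110 A × 123120 s = 62910 C.
n(e⁻) = Q/F = 62910 / 96500 = 0.6520 mol.
2 electrons are transferred per H₂ molecule, so n(H₂) = 0.6520 / 2 = 0.3260 mol.
V = nRT/P = (0.3260 × 8.314 × 279) / (156 × 10³ Pa) = 0.00485 m³ = 4.85 L.

4.85 L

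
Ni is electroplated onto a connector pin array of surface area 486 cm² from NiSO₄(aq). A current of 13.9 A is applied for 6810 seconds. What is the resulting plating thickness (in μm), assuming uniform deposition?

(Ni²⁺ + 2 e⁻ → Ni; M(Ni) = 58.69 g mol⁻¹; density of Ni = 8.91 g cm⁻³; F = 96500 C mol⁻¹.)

Q = I·t = 13.90 × 6810.0 = 94660 C; n(e⁻) = 0.9809 mol.
n(Ni) = n(e⁻)/2 = 0.4905 mol, so m = 0.4905 × 58.69 = 28.79 g.
Volume = m/ρ = 28.79 / 8.91 = 3.231 cm³.
Thickness = V/A = 3.231 / 486 = 0.00665 cm = 66.5 μm.

66.5 μm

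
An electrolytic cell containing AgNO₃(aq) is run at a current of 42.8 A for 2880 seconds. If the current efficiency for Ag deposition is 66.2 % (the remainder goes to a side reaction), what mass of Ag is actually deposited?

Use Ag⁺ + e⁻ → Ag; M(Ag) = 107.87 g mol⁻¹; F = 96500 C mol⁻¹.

Q = I·t = 42.80 × 2880.0 = 123300 C.
n(e⁻) = 123300/96500 = 1.277 mol; theoretically n(Ag) = 1.277/1 = 1.277 mol, m_theo = 137.8 g.
At 66.2 % efficiency, m_actual = 0.662 × 137.8 = 91.2 g.

91.2 g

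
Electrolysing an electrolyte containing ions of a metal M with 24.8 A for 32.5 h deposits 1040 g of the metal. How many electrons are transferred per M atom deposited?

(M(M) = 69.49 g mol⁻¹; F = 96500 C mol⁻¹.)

2

Q = I·t = 24.80 A × 117000 s = 2902000 C, so n(e⁻) = 2902000/96500 = 30.07 mol.
n(M) deposited = 1040 / 69.49 = 14.97 mol.
Electrons per atom = n(e⁻)/n(M) = 30.07 / 14.97 = 2.01 ≈ 2, so the ion is M²⁺.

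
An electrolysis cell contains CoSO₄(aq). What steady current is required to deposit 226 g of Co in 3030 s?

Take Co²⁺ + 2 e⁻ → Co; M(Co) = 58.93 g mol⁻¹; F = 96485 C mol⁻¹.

244 A

n(Co) = 226 / 58.93 = 3.835 mol.
n(e⁻) = 2 × 3.835 = 7.670 mol.
Q = n(e⁻)·F = 7.670 × 96485 = 740100 C.
I = Q/t = 740100 / 3030.0 s = 244 A.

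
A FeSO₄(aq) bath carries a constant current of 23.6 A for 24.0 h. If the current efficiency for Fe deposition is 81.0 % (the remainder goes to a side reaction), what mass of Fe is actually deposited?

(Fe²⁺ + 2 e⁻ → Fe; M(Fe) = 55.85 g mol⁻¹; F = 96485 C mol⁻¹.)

Q = I·t = 23.60 × 86400 = 2039000 C.
n(e⁻) = 2039000/96485 = 21.13 mol; theoretically n(Fe) = 21.13/2 = 10.57 mol, m_theo = 590.1 g.
At 81.0 % efficiency, m_actual = 0.810 × 590.1 = 478 g.

478 g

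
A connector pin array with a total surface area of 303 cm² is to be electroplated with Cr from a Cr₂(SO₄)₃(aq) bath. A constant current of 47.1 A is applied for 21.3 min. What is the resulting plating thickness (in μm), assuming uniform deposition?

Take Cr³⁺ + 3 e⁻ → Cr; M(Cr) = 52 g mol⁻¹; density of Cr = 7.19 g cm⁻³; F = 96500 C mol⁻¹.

49.6 μm

Q = I·t = 47.10 × 1278.0 = 60190 C; n(e⁻) = 0.6238 mol.
n(Cr) = n(e⁻)/3 = 0.2079 mol, so m = 0.2079 × 52 = 10.81 g.
Volume = m/ρ = 10.81 / 7.19 = 1.504 cm³.
Thickness = V/A = 1.504 / 303 = 0.00496 cm = 49.6 μm.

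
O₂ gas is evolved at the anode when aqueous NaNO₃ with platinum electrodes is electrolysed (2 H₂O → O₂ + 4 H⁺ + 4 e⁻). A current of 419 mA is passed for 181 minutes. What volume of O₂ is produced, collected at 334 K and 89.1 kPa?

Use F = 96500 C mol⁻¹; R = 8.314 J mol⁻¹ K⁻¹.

0.367 L

Q = I·t = 0.4190 A × 10860 s = 4550 C.
n(e⁻) = Q/F = 4550 / 96500 = 0.04715 mol.
4 electrons are transferred per O₂ molecule, so n(O₂) = 0.04715 / 4 = 0.01179 mol.
V = nRT/P = (0.01179 × 8.314 × 334) / (89.1 × 10³ Pa) = 3.67 × 10⁻⁴ m³ = 0.367 L.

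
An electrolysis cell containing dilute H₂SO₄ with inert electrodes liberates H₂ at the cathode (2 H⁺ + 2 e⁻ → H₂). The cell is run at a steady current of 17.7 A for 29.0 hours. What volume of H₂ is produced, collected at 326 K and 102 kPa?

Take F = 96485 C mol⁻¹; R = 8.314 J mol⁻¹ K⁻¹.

Q = I·t = 17.70 A × 104400 s = 1848000 C.
n(e⁻) = Q/F = 1848000 / 96485 = 19.15 mol.
2 electrons are transferred per H₂ molecule, so n(H₂) = 19.15 / 2 = 9.576 mol.
V = nRT/P = (9.576 × 8.314 × 326) / (102 × 10³ Pa) = 0.254 m³ = 254 L.

254 L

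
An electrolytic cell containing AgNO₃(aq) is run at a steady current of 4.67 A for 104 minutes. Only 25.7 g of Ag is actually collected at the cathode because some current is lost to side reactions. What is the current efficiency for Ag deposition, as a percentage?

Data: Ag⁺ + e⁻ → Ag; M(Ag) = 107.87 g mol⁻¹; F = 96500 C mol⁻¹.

Q = I·t = 4.670 × 6240.0 = 29140 C; n(e⁻) = 29140/96500 = 0.3020 mol.
Theoretical n(Ag) = n(e⁻)/1 = 0.3020 mol, i.e. m_theo = 0.3020 × 107.87 = 32.57 g.
Efficiency = m_actual / m_theo = 25.7 / 32.57 = 78.9 %.

78.9 %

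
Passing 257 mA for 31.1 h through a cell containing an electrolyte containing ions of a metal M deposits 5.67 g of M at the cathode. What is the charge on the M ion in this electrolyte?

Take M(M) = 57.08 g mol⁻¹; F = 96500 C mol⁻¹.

Q = I·t = 0.2570 A × 111960 s = 28770 C, so n(e⁻) = 28770/96500 = 0.2982 mol.
n(M) deposited = 5.67 / 57.08 = 0.09933 mol.
Electrons per atom = n(e⁻)/n(M) = 0.2982 / 0.09933 = 3.00 ≈ 3, so the ion is M³⁺.

+3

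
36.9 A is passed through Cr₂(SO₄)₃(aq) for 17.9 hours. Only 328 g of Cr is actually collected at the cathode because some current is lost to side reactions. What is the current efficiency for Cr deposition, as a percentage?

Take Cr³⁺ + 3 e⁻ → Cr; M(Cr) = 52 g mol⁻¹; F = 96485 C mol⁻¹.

76.8 %

Q = I·t = 36.90 × 64440 = 2378000 C; n(e⁻) = 2378000/96485 = 24.64 mol.
Theoretical n(Cr) = n(e⁻)/3 = 8.215 mol, i.e. m_theo = 8.215 × 52 = 427.2 g.
Efficiency = m_actual / m_theo = 328 / 427.2 = 76.8 %.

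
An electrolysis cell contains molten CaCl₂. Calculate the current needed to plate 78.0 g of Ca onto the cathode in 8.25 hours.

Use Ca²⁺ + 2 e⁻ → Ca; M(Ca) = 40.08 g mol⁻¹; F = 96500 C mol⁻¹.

12.6 A

n(Ca) = 78.0 / 40.08 = 1.946 mol.
n(e⁻) = 2 × 1.946 = 3.892 mol.
Q = n(e⁻)·F = 3.892 × 96500 = 375600 C.
I = Q/t = 375600 / 29700 s = 12.6 A.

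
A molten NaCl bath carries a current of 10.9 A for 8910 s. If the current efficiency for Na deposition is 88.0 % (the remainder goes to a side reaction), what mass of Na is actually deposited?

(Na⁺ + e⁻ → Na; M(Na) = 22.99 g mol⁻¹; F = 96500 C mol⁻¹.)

Q = I·t = 10.90 × 8910.0 = 97120 C.
n(e⁻) = 97120/96500 = 1.006 mol; theoretically n(Na) = 1.006/1 = 1.006 mol, m_theo = 23.14 g.
At 88.0 % efficiency, m_actual = 0.880 × 23.14 = 20.4 g.

20.4 g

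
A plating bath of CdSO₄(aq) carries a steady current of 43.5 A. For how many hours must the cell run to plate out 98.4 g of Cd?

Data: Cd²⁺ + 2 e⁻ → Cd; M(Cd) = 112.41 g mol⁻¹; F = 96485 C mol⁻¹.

1.08 h

n(Cd) = m/M = 98.4 / 112.41 = 0.8754 mol.
Each Cd atom requires 2 electrons, so n(e⁻) = 2 × 0.8754 = 1.751 mol.
Q = n(e⁻)·F = 1.751 × 96485 = 168900 C.
t = Q/I = 168900 / 43.50 A = 3883 s = 1.08 h.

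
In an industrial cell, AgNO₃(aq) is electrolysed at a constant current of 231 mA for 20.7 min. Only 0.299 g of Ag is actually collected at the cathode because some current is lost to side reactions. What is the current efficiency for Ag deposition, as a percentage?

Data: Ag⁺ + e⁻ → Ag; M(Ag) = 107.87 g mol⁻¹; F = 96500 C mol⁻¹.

Q = I·t = 0.2310 × 1242.0 = 286.9 C; n(e⁻) = 286.9/96500 = 0.002973 mol.
Theoretical n(Ag) = n(e⁻)/1 = 0.002973 mol, i.e. m_theo = 0.002973 × 107.87 = 0.3207 g.
Efficiency = m_actual / m_theo = 0.299 / 0.3207 = 93.2 %.

93.2 %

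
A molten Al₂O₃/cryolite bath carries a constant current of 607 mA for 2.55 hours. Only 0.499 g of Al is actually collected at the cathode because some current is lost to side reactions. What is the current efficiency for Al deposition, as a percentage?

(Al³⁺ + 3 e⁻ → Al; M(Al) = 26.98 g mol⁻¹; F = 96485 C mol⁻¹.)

96.1 %

Q = I·t = 0.6070 × 9180.0 = 5572 C; n(e⁻) = 5572/96485 = 0.05775 mol.
Theoretical n(Al) = n(e⁻)/3 = 0.01925 mol, i.e. m_theo = 0.01925 × 26.98 = 0.5194 g.
Efficiency = m_actual / m_theo = 0.499 / 0.5194 = 96.1 %.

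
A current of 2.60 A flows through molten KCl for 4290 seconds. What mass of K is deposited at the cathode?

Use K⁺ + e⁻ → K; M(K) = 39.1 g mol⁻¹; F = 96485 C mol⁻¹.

4.52 g

Q = I·t = 2.600 A × 4290.0 s = 11150 C.
n(e⁻) = Q/F = 11150 / 96485 = 0.1156 mol.
K⁺ + e⁻ → K, so n(K) = n(e⁻)/1 = 0.1156 mol.
m = n·M = 0.1156 × 39.1 = 4.52 g.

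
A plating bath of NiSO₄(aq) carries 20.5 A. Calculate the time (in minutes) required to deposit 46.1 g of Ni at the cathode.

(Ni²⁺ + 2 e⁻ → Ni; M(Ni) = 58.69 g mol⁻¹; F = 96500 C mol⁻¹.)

123 min

n(Ni) = m/M = 46.1 / 58.69 = 0.7855 mol.
Each Ni atom requires 2 electrons, so n(e⁻) = 2 × 0.7855 = 1.571 mol.
Q = n(e⁻)·F = 1.571 × 96500 = 151600 C.
t = Q/I = 151600 / 20.50 A = 7395 s = 123 min.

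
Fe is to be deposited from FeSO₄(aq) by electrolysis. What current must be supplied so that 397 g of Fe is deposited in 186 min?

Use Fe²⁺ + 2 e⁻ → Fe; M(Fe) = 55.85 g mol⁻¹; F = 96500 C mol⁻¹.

n(Fe) = 397 / 55.85 = 7.108 mol.
n(e⁻) = 2 × 7.108 = 14.22 mol.
Q = n(e⁻)·F = 14.22 × 96500 = 1372000 C.
I = Q/t = 1372000 / 11160 s = 123 A.

123 A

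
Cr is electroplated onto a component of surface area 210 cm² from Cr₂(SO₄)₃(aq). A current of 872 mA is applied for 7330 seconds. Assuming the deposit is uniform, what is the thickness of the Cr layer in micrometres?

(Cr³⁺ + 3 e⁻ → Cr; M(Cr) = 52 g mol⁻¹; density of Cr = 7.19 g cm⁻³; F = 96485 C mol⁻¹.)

Q = I·t = 0.8720 × 7330.0 = 6392 C; n(e⁻) = 0.06625 mol.
n(Cr) = n(e⁻)/3 = 0.02208 mol, so m = 0.02208 × 52 = 1.148 g.
Volume = m/ρ = 1.148 / 7.19 = 0.1597 cm³.
Thickness = V/A = 0.1597 / 210 = 7.60 × 10⁻⁴ cm = 7.60 μm.

7.60 μm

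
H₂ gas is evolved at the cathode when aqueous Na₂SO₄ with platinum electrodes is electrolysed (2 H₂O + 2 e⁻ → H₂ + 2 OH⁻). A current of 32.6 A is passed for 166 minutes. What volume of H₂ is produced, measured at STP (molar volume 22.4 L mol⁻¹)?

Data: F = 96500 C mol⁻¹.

37.7 L

Q = I·t = 32.60 A × 9960.0 s = 324700 C.
n(e⁻) = Q/F = 324700 / 96500 = 3.365 mol.
2 electrons are transferred per H₂ molecule, so n(H₂) = 3.365 / 2 = 1.682 mol.
V = n × V_m = 1.682 × 22.4 = 37.7 L.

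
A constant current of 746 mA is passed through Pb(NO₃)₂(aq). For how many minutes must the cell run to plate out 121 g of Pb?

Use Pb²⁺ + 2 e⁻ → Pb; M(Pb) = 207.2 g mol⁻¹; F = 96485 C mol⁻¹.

2520 min

n(Pb) = m/M = 121 / 207.2 = 0.5840 mol.
Each Pb atom requires 2 electrons, so n(e⁻) = 2 × 0.5840 = 1.168 mol.
Q = n(e⁻)·F = 1.168 × 96485 = 112700 C.
t = Q/I = 112700 / 0.7460 A = 151100 s = 2520 min.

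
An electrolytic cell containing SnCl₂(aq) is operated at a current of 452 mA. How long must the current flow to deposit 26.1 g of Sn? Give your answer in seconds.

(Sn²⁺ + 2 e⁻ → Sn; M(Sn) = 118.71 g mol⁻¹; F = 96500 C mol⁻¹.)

93900 s

n(Sn) = m/M = 26.1 / 118.71 = 0.2199 mol.
Each Sn atom requires 2 electrons, so n(e⁻) = 2 × 0.2199 = 0.4397 mol.
Q = n(e⁻)·F = 0.4397 × 96500 = 42430 C.
t = Q/I = 42430 / 0.4520 A = 93880 s.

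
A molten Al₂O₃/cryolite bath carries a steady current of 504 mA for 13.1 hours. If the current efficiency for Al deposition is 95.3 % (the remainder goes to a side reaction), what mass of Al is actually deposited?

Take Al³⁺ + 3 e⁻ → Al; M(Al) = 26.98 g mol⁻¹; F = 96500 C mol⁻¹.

2.11 g

Q = I·t = 0.5040 × 47160 = 23770 C.
n(e⁻) = 23770/96500 = 0.2463 mol; theoretically n(Al) = 0.2463/3 = 0.08210 mol, m_theo = 2.215 g.
At 95.3 % efficiency, m_actual = 0.953 × 2.215 = 2.11 g.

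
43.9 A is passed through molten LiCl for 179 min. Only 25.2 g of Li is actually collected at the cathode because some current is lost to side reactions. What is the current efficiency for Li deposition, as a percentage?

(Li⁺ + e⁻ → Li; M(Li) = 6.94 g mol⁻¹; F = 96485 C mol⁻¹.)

74.3 %

Q = I·t = 43.90 × 10740 = 471500 C; n(e⁻) = 471500/96485 = 4.887 mol.
Theoretical n(Li) = n(e⁻)/1 = 4.887 mol, i.e. m_theo = 4.887 × 6.94 = 33.91 g.
Efficiency = m_actual / m_theo = 25.2 / 33.91 = 74.3 %.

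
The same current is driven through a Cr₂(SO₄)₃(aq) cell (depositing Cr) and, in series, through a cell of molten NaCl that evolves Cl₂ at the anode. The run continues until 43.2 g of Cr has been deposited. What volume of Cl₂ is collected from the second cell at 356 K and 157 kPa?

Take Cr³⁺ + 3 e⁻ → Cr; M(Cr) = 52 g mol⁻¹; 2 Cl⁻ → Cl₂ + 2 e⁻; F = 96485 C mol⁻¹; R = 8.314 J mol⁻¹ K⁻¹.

n(Cr) = 43.2 / 52 = 0.8308 mol, so n(e⁻) = 3 × 0.8308 = 2.492 mol.
The cells are in series, so the same 2.492 mol of electrons passes through the second cell.
2 Cl⁻ → Cl₂ + 2 e⁻ — 2 mol e⁻ per mol Cl₂, so n(Cl₂) = 2.492/2 = 1.246 mol.
V = nRT/P = (1.246 × 8.314 × 356) / (157 × 10³) = 0.0235 m³ = 23.5 L.

23.5 L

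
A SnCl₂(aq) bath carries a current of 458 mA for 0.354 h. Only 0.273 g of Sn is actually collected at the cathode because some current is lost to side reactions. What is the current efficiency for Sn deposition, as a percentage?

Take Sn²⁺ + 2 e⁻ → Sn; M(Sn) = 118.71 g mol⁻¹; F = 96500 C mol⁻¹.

76.0 %

Q = I·t = 0.4580 × 1274.4 = 583.7 C; n(e⁻) = 583.7/96500 = 0.006048 mol.
Theoretical n(Sn) = n(e⁻)/2 = 0.003024 mol, i.e. m_theo = 0.003024 × 118.71 = 0.3590 g.
Efficiency = m_actual / m_theo = 0.273 / 0.3590 = 76.0 %.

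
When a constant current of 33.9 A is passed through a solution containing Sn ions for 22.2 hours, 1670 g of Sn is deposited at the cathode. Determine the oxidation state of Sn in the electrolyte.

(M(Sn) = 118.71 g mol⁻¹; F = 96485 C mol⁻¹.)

Q = I·t = 33.90 A × 79920 s = 2709000 C, so n(e⁻) = 2709000/96485 = 28.08 mol.
n(Sn) deposited = 1670 / 118.71 = 14.07 mol.
Electrons per atom = n(e⁻)/n(Sn) = 28.08 / 14.07 = 2.00 ≈ 2, so the ion is Sn²⁺.

+2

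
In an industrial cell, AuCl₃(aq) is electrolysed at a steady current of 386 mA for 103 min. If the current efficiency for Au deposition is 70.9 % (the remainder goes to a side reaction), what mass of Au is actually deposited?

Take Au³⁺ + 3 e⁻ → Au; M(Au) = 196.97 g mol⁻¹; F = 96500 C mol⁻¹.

Q = I·t = 0.3860 × 6180.0 = 2385 C.
n(e⁻) = 2385/96500 = 0.02472 mol; theoretically n(Au) = 0.02472/3 = 0.008240 mol, m_theo = 1.623 g.
At 70.9 % efficiency, m_actual = 0.709 × 1.623 = 1.15 g.

1.15 g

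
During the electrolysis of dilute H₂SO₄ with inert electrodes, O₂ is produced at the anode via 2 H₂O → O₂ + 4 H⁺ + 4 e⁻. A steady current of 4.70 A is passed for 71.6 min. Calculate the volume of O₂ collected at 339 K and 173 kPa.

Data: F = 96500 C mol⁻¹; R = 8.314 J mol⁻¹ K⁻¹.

0.852 L

Q = I·t = 4.700 A × 4296.0 s = 20190 C.
n(e⁻) = Q/F = 20190 / 96500 = 0.2092 mol.
4 electrons are transferred per O₂ molecule, so n(O₂) = 0.2092 / 4 = 0.05231 mol.
V = nRT/P = (0.05231 × 8.314 × 339) / (173 × 10³ Pa) = 8.52 × 10⁻⁴ m³ = 0.852 L.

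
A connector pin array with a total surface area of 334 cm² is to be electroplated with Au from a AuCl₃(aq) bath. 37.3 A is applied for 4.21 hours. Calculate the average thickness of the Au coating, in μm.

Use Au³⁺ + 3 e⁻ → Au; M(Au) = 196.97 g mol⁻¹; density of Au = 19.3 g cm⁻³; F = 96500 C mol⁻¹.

597 μm

Q = I·t = 37.30 × 15156 = 565300 C; n(e⁻) = 5.858 mol.
n(Au) = n(e⁻)/3 = 1.953 mol, so m = 1.953 × 196.97 = 384.6 g.
Volume = m/ρ = 384.6 / 19.3 = 19.93 cm³.
Thickness = V/A = 19.93 / 334 = 0.0597 cm = 597 μm.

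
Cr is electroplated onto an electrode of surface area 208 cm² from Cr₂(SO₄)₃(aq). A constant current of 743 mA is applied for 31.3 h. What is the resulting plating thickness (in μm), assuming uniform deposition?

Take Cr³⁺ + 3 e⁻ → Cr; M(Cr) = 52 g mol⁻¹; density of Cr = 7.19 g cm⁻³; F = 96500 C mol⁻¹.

Q = I·t = 0.7430 × 112680 = 83720 C; n(e⁻) = 0.8676 mol.
n(Cr) = n(e⁻)/3 = 0.2892 mol, so m = 0.2892 × 52 = 15.04 g.
Volume = m/ρ = 15.04 / 7.19 = 2.092 cm³.
Thickness = V/A = 2.092 / 208 = 0.0101 cm = 101 μm.

101 μm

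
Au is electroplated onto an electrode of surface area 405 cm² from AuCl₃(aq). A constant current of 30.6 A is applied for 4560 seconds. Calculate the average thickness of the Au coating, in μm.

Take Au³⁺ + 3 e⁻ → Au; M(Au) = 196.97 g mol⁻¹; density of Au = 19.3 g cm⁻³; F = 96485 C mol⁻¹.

Q = I·t = 30.60 × 4560.0 = 139500 C; n(e⁻) = 1.446 mol.
n(Au) = n(e⁻)/3 = 0.4821 mol, so m = 0.4821 × 196.97 = 94.95 g.
Volume = m/ρ = 94.95 / 19.3 = 4.920 cm³.
Thickness = V/A = 4.920 / 405 = 0.0121 cm = 121 μm.

121 μm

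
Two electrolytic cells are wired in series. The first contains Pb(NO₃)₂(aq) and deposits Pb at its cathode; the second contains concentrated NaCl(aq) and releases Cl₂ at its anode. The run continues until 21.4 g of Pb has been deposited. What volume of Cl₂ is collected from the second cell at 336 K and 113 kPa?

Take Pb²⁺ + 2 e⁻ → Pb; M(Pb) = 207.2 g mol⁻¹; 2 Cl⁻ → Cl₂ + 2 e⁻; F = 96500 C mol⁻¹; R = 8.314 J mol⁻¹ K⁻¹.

2.55 L

n(Pb) = 21.4 / 207.2 = 0.1033 mol, so n(e⁻) = 2 × 0.1033 = 0.2066 mol.
The cells are in series, so the same 0.2066 mol of electrons passes through the second cell.
2 Cl⁻ → Cl₂ + 2 e⁻ — 2 mol e⁻ per mol Cl₂, so n(Cl₂) = 0.2066/2 = 0.1033 mol.
V = nRT/P = (0.1033 × 8.314 × 336) / (113 × 10³) = 0.00255 m³ = 2.55 L.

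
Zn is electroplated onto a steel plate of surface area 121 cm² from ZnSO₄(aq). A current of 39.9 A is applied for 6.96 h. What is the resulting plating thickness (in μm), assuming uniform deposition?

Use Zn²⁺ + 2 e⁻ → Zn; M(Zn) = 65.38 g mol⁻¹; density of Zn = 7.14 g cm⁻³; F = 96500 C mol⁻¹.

3920 μm

Q = I·t = 39.90 × 25056 = 999700 C; n(e⁻) = 10.36 mol.
n(Zn) = n(e⁻)/2 = 5.180 mol, so m = 5.180 × 65.38 = 338.7 g.
Volume = m/ρ = 338.7 / 7.14 = 47.43 cm³.
Thickness = V/A = 47.43 / 121 = 0.392 cm = 3920 μm.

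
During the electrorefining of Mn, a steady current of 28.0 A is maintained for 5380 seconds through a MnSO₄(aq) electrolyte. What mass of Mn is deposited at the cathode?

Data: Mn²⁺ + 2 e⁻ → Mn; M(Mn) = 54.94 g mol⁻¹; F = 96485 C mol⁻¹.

Q = I·t = 28.00 A × 5380.0 s = 150600 C.
n(e⁻) = Q/F = 150600 / 96485 = 1.561 mol.
Mn²⁺ + 2 e⁻ → Mn, so n(Mn) = n(e⁻)/2 = 0.7806 mol.
m = n·M = 0.7806 × 54.94 = 42.9 g.

42.9 g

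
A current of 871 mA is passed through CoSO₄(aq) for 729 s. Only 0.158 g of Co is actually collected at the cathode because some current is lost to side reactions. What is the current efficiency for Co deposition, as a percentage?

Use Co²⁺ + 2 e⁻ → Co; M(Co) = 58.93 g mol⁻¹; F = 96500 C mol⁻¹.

81.5 %

Q = I·t = 0.8710 × 729.00 = 635.0 C; n(e⁻) = 635.0/96500 = 0.006580 mol.
Theoretical n(Co) = n(e⁻)/2 = 0.003290 mol, i.e. m_theo = 0.003290 × 58.93 = 0.1939 g.
Efficiency = m_actual / m_theo = 0.158 / 0.1939 = 81.5 %.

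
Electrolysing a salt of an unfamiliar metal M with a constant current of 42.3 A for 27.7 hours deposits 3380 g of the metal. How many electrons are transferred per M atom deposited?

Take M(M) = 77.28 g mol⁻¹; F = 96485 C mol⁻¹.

1

Q = I·t = 42.30 A × 99720 s = 4218000 C, so n(e⁻) = 4218000/96485 = 43.72 mol.
n(M) deposited = 3380 / 77.28 = 43.74 mol.
Electrons per atom = n(e⁻)/n(M) = 43.72 / 43.74 = 1.00 ≈ 1, so the ion is M⁺.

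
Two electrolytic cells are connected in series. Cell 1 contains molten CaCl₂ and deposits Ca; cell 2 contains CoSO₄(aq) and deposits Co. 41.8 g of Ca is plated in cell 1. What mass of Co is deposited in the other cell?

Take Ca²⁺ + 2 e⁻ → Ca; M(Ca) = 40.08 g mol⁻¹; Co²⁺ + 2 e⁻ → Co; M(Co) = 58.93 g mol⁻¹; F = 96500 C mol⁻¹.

n(Ca) = 41.8 / 40.08 = 1.043 mol.
Since Ca²⁺ + 2 e⁻ → Ca, n(e⁻) passed = 2 × 1.043 = 2.086 mol.
Cells in series carry the same charge, so the same 2.086 mol of electrons passes through cell 2.
Co²⁺ + 2 e⁻ → Co, so n(Co) = 2.086 / 2 = 1.043 mol.
m(Co) = 1.043 × 58.93 = 61.5 g.

61.5 g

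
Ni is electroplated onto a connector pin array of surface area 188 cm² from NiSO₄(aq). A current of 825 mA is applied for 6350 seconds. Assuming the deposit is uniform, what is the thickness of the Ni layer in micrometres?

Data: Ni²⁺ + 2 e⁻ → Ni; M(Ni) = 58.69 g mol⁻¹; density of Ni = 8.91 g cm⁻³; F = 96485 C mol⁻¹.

9.51 μm

Q = I·t = 0.8250 × 6350.0 = 5239 C; n(e⁻) = 0.05430 mol.
n(Ni) = n(e⁻)/2 = 0.02715 mol, so m = 0.02715 × 58.69 = 1.593 g.
Volume = m/ρ = 1.593 / 8.91 = 0.1788 cm³.
Thickness = V/A = 0.1788 / 188 = 9.51 × 10⁻⁴ cm = 9.51 μm.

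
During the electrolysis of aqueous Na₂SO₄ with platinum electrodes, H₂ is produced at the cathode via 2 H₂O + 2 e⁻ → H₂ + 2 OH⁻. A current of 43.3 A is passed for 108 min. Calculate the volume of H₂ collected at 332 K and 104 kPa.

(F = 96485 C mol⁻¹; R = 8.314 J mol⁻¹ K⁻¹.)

Q = I·t = 43.30 A × 6480.0 s = 280600 C.
n(e⁻) = Q/F = 280600 / 96485 = 2.908 mol.
2 electrons are transferred per H₂ molecule, so n(H₂) = 2.908 / 2 = 1.454 mol.
V = nRT/P = (1.454 × 8.314 × 332) / (104 × 10³ Pa) = 0.0386 m³ = 38.6 L.

38.6 L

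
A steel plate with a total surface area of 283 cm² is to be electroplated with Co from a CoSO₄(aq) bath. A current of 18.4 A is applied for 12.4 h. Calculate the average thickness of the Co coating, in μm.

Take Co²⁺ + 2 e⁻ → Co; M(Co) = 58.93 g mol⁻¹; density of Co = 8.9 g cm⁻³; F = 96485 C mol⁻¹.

996 μm

Q = I·t = 18.40 × 44640 = 821400 C; n(e⁻) = 8.513 mol.
n(Co) = n(e⁻)/2 = 4.256 mol, so m = 4.256 × 58.93 = 250.8 g.
Volume = m/ρ = 250.8 / 8.9 = 28.18 cm³.
Thickness = V/A = 28.18 / 283 = 0.0996 cm = 996 μm.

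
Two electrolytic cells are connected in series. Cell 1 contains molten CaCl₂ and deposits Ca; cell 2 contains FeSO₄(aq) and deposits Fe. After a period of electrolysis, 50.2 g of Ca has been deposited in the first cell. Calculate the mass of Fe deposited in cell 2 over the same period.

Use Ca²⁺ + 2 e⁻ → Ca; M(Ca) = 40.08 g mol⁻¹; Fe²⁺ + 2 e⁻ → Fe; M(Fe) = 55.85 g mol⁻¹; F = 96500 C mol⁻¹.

70.0 g

n(Ca) = 50.2 / 40.08 = 1.252 mol.
Since Ca²⁺ + 2 e⁻ → Ca, n(e⁻) passed = 2 × 1.252 = 2.505 mol.
Cells in series carry the same charge, so the same 2.505 mol of electrons passes through cell 2.
Fe²⁺ + 2 e⁻ → Fe, so n(Fe) = 2.505 / 2 = 1.252 mol.
m(Fe) = 1.252 × 55.85 = 70.0 g.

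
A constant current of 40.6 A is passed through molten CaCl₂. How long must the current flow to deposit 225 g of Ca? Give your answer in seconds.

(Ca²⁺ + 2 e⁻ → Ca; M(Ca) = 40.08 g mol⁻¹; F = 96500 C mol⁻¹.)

n(Ca) = m/M = 225 / 40.08 = 5.614 mol.
Each Ca atom requires 2 electrons, so n(e⁻) = 2 × 5.614 = 11.23 mol.
Q = n(e⁻)·F = 11.23 × 96500 = 1083000 C.
t = Q/I = 1083000 / 40.60 A = 26690 s.

26700 s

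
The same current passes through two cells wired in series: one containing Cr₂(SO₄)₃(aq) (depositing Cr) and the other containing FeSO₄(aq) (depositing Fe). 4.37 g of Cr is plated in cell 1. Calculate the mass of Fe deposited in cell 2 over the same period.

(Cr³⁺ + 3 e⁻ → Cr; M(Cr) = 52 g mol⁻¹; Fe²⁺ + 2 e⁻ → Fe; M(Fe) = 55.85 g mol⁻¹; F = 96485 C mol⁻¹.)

7.04 g

n(Cr) = 4.37 / 52 = 0.08404 mol.
Since Cr³⁺ + 3 e⁻ → Cr, n(e⁻) passed = 3 × 0.08404 = 0.2521 mol.
Cells in series carry the same charge, so the same 0.2521 mol of electrons passes through cell 2.
Fe²⁺ + 2 e⁻ → Fe, so n(Fe) = 0.2521 / 2 = 0.1261 mol.
m(Fe) = 0.1261 × 55.85 = 7.04 g.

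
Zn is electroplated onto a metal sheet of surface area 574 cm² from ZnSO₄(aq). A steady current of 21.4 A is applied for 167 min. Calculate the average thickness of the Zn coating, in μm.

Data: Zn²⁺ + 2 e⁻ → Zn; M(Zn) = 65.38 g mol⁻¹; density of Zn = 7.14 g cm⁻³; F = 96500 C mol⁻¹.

177 μm

Q = I·t = 21.40 × 10020 = 214400 C; n(e⁻) = 2.222 mol.
n(Zn) = n(e⁻)/2 = 1.111 mol, so m = 1.111 × 65.38 = 72.64 g.
Volume = m/ρ = 72.64 / 7.14 = 10.17 cm³.
Thickness = V/A = 10.17 / 574 = 0.0177 cm = 177 μm.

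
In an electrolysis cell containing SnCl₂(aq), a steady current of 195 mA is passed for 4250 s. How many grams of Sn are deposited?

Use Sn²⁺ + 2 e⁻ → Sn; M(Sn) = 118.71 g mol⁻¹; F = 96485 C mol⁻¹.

Q = I·t = 0.1950 A × 4250.0 s = 828.8 C.
n(e⁻) = Q/F = 828.8 / 96485 = 0.008589 mol.
Sn²⁺ + 2 e⁻ → Sn, so n(Sn) = n(e⁻)/2 = 0.004295 mol.
m = n·M = 0.004295 × 118.71 = 0.510 g.

0.510 g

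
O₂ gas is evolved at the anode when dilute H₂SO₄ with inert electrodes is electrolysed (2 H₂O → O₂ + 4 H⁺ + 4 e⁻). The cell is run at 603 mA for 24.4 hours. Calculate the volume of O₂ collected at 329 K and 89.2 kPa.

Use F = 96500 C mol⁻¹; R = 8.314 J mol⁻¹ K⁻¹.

Q = I·t = 0.6030 A × 87840 s = 52970 C.
n(e⁻) = Q/F = 52970 / 96500 = 0.5489 mol.
4 electrons are transferred per O₂ molecule, so n(O₂) = 0.5489 / 4 = 0.1372 mol.
V = nRT/P = (0.1372 × 8.314 × 329) / (89.2 × 10³ Pa) = 0.00421 m³ = 4.21 L.

4.21 L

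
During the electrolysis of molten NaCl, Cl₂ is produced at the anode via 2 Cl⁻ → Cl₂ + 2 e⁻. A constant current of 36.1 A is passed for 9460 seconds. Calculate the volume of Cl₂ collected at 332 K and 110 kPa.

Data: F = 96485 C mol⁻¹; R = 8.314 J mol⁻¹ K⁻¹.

Q = I·t = 36.10 A × 9460.0 s = 341500 C.
n(e⁻) = Q/F = 341500 / 96485 = 3.539 mol.
2 electrons are transferred per Cl₂ molecule, so n(Cl₂) = 3.539 / 2 = 1.770 mol.
V = nRT/P = (1.770 × 8.314 × 332) / (110 × 10³ Pa) = 0.0444 m³ = 44.4 L.

44.4 L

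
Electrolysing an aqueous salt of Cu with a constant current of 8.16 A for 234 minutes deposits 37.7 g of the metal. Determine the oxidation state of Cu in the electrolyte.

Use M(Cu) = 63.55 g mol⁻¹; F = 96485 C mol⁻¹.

+2

Q = I·t = 8.160 A × 14040 s = 114600 C, so n(e⁻) = 114600/96485 = 1.187 mol.
n(Cu) deposited = 37.7 / 63.55 = 0.5932 mol.
Electrons per atom = n(e⁻)/n(Cu) = 1.187 / 0.5932 = 2.00 ≈ 2, so the ion is Cu²⁺.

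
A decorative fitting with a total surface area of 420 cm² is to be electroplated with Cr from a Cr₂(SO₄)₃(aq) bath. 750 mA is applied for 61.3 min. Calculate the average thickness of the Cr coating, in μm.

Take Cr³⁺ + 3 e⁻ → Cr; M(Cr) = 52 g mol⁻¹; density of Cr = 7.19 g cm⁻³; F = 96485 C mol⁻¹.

Q = I·t = 0.7500 × 3678.0 = 2758 C; n(e⁻) = 0.02859 mol.
n(Cr) = n(e⁻)/3 = 0.009530 mol, so m = 0.009530 × 52 = 0.4956 g.
Volume = m/ρ = 0.4956 / 7.19 = 0.06892 cm³.
Thickness = V/A = 0.06892 / 420 = 1.64 × 10⁻⁴ cm = 1.64 μm.

1.64 μm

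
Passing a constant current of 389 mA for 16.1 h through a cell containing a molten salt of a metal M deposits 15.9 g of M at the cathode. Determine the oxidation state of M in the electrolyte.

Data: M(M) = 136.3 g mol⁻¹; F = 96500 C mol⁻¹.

+2

Q = I·t = 0.3890 A × 57960 s = 22550 C, so n(e⁻) = 22550/96500 = 0.2336 mol.
n(M) deposited = 15.9 / 136.3 = 0.1167 mol.
Electrons per atom = n(e⁻)/n(M) = 0.2336 / 0.1167 = 2.00 ≈ 2, so the ion is M²⁺.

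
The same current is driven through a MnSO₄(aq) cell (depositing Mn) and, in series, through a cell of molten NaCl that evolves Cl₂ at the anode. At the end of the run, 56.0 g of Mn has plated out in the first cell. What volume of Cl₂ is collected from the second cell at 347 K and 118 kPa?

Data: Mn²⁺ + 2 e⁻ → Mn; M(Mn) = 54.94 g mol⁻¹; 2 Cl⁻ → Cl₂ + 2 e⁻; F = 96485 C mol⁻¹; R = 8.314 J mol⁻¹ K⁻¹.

n(Mn) = 56.0 / 54.94 = 1.019 mol, so n(e⁻) = 2 × 1.019 = 2.039 mol.
The cells are in series, so the same 2.039 mol of electrons passes through the second cell.
2 Cl⁻ → Cl₂ + 2 e⁻ — 2 mol e⁻ per mol Cl₂, so n(Cl₂) = 2.039/2 = 1.019 mol.
V = nRT/P = (1.019 × 8.314 × 347) / (118 × 10³) = 0.0249 m³ = 24.9 L.

24.9 L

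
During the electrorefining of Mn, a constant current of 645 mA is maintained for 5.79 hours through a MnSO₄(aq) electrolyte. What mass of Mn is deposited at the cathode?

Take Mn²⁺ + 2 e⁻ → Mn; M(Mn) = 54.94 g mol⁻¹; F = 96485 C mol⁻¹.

3.83 g

Q = I·t = 0.6450 A × 20844 s = 13440 C.
n(e⁻) = Q/F = 13440 / 96485 = 0.1393 mol.
Mn²⁺ + 2 e⁻ → Mn, so n(Mn) = n(e⁻)/2 = 0.06967 mol.
m = n·M = 0.06967 × 54.94 = 3.83 g.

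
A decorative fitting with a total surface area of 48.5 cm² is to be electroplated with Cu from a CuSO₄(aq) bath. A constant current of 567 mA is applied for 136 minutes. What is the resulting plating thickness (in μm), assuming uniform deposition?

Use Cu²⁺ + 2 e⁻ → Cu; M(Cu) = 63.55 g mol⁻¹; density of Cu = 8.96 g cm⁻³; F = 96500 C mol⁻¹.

Q = I·t = 0.5670 × 8160.0 = 4627 C; n(e⁻) = 0.04795 mol.
n(Cu) = n(e⁻)/2 = 0.02397 mol, so m = 0.02397 × 63.55 = 1.523 g.
Volume = m/ρ = 1.523 / 8.96 = 0.1700 cm³.
Thickness = V/A = 0.1700 / 48.5 = 0.00351 cm = 35.1 μm.

35.1 μm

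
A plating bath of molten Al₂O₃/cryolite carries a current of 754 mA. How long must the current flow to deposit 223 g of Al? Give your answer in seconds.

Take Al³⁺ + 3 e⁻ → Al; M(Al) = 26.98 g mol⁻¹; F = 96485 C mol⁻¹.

3.17 × 10⁶ s

n(Al) = m/M = 223 / 26.98 = 8.265 mol.
Each Al atom requires 3 electrons, so n(e⁻) = 3 × 8.265 = 24.80 mol.
Q = n(e⁻)·F = 24.80 × 96485 = 2392000 C.
t = Q/I = 2392000 / 0.7540 A = 3173000 s.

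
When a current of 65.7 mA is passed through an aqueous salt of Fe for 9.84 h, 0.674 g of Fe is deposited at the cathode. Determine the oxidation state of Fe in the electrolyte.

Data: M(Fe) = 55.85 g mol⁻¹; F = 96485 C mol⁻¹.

+2

Q = I·t = 0.06570 A × 35424 s = 2327 C, so n(e⁻) = 2327/96485 = 0.02412 mol.
n(Fe) deposited = 0.674 / 55.85 = 0.01207 mol.
Electrons per atom = n(e⁻)/n(Fe) = 0.02412 / 0.01207 = 2.00 ≈ 2, so the ion is Fe²⁺.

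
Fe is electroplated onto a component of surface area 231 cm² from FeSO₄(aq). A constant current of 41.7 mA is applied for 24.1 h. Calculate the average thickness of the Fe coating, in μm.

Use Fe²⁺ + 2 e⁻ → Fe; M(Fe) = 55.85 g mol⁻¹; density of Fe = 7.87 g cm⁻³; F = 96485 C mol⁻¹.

5.76 μm

Q = I·t = 0.04170 × 86760 = 3618 C; n(e⁻) = 0.03750 mol.
n(Fe) = n(e⁻)/2 = 0.01875 mol, so m = 0.01875 × 55.85 = 1.047 g.
Volume = m/ρ = 1.047 / 7.87 = 0.1330 cm³.
Thickness = V/A = 0.1330 / 231 = 5.76 × 10⁻⁴ cm = 5.76 μm.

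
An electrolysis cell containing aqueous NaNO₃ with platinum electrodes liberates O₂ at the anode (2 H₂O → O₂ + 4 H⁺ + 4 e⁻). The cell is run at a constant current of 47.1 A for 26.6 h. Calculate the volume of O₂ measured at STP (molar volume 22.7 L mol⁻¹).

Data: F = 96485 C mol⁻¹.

265 L

Q = I·t = 47.10 A × 95760 s = 4510000 C.
n(e⁻) = Q/F = 4510000 / 96485 = 46.75 mol.
4 electrons are transferred per O₂ molecule, so n(O₂) = 46.75 / 4 = 11.69 mol.
V = n × V_m = 11.69 × 22.7 = 265 L.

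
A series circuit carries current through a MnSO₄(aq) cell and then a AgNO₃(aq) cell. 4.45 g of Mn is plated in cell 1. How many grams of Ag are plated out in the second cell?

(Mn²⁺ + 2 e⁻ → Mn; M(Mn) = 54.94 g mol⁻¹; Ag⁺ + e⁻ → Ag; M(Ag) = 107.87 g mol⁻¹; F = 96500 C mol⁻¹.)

17.5 g

n(Mn) = 4.45 / 54.94 = 0.08100 mol.
Since Mn²⁺ + 2 e⁻ → Mn, n(e⁻) passed = 2 × 0.08100 = 0.1620 mol.
Cells in series carry the same charge, so the same 0.1620 mol of electrons passes through cell 2.
Ag⁺ + e⁻ → Ag, so n(Ag) = 0.1620 / 1 = 0.1620 mol.
m(Ag) = 0.1620 × 107.87 = 17.5 g.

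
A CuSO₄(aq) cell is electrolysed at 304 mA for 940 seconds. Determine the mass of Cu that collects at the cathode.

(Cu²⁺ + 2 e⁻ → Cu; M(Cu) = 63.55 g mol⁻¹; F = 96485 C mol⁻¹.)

Q = I·t = 0.3040 A × 940.00 s = 285.8 C.
n(e⁻) = Q/F = 285.8 / 96485 = 0.002962 mol.
Cu²⁺ + 2 e⁻ → Cu, so n(Cu) = n(e⁻)/2 = 0.001481 mol.
m = n·M = 0.001481 × 63.55 = 0.0941 g.

0.0941 g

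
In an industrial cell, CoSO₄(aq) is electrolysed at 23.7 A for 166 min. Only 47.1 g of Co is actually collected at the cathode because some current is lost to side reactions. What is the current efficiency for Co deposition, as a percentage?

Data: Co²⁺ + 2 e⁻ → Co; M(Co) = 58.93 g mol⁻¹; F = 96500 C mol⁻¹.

65.3 %

Q = I·t = 23.70 × 9960.0 = 236100 C; n(e⁻) = 236100/96500 = 2.446 mol.
Theoretical n(Co) = n(e⁻)/2 = 1.223 mol, i.e. m_theo = 1.223 × 58.93 = 72.08 g.
Efficiency = m_actual / m_theo = 47.1 / 72.08 = 65.3 %.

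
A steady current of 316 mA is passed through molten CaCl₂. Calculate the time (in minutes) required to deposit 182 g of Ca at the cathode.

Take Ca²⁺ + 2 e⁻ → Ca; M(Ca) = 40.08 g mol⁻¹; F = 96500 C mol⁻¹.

n(Ca) = m/M = 182 / 40.08 = 4.541 mol.
Each Ca atom requires 2 electrons, so n(e⁻) = 2 × 4.541 = 9.082 mol.
Q = n(e⁻)·F = 9.082 × 96500 = 876400 C.
t = Q/I = 876400 / 0.3160 A = 2773000 s = 46200 min.

46200 min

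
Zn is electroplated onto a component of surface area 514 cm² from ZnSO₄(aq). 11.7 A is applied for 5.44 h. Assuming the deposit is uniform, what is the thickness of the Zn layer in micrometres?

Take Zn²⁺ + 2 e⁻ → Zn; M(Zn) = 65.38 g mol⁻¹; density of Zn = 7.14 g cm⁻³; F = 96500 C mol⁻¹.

212 μm

Q = I·t = 11.70 × 19584 = 229100 C; n(e⁻) = 2.374 mol.
n(Zn) = n(e⁻)/2 = 1.187 mol, so m = 1.187 × 65.38 = 77.62 g.
Volume = m/ρ = 77.62 / 7.14 = 10.87 cm³.
Thickness = V/A = 10.87 / 514 = 0.0212 cm = 212 μm.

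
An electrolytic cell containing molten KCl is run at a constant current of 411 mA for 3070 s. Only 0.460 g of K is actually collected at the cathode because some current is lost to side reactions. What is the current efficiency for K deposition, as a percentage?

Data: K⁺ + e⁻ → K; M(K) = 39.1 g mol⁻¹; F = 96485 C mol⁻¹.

90.0 %

Q = I·t = 0.4110 × 3070.0 = 1262 C; n(e⁻) = 1262/96485 = 0.01308 mol.
Theoretical n(K) = n(e⁻)/1 = 0.01308 mol, i.e. m_theo = 0.01308 × 39.1 = 0.5113 g.
Efficiency = m_actual / m_theo = 0.460 / 0.5113 = 90.0 %.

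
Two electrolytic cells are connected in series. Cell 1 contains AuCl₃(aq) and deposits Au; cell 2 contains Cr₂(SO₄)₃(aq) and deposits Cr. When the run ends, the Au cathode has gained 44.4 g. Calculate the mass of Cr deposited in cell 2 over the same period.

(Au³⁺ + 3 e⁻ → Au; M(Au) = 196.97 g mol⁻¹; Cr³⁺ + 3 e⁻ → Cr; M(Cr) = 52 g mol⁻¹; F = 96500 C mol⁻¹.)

n(Au) = 44.4 / 196.97 = 0.2254 mol.
Since Au³⁺ + 3 e⁻ → Au, n(e⁻) passed = 3 × 0.2254 = 0.6762 mol.
Cells in series carry the same charge, so the same 0.6762 mol of electrons passes through cell 2.
Cr³⁺ + 3 e⁻ → Cr, so n(Cr) = 0.6762 / 3 = 0.2254 mol.
m(Cr) = 0.2254 × 52 = 11.7 g.

11.7 g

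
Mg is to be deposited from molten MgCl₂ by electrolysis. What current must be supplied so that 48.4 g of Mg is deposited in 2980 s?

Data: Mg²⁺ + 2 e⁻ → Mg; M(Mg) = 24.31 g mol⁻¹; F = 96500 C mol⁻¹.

n(Mg) = 48.4 / 24.31 = 1.991 mol.
n(e⁻) = 2 × 1.991 = 3.982 mol.
Q = n(e⁻)·F = 3.982 × 96500 = 384300 C.
I = Q/t = 384300 / 2980.0 s = 129 A.

129 A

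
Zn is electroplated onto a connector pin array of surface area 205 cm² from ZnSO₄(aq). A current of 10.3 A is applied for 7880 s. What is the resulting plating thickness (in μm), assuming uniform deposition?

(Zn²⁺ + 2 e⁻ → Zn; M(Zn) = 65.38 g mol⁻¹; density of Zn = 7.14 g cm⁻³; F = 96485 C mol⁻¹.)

Q = I·t = 10.30 × 7880.0 = 81160 C; n(e⁻) = 0.8412 mol.
n(Zn) = n(e⁻)/2 = 0.4206 mol, so m = 0.4206 × 65.38 = 27.50 g.
Volume = m/ρ = 27.50 / 7.14 = 3.851 cm³.
Thickness = V/A = 3.851 / 205 = 0.0188 cm = 188 μm.

188 μm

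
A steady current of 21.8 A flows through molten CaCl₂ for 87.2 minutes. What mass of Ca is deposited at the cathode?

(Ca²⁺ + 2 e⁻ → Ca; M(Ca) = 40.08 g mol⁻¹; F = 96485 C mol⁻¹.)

Q = I·t = 21.80 A × 5232.0 s = 114100 C.
n(e⁻) = Q/F = 114100 / 96485 = 1.182 mol.
Ca²⁺ + 2 e⁻ → Ca, so n(Ca) = n(e⁻)/2 = 0.5911 mol.
m = n·M = 0.5911 × 40.08 = 23.7 g.

23.7 g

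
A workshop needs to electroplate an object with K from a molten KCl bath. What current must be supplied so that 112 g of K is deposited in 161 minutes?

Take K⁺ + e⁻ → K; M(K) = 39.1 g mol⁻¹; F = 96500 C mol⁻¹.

28.6 A

n(K) = 112 / 39.1 = 2.864 mol.
n(e⁻) = 1 × 2.864 = 2.864 mol.
Q = n(e⁻)·F = 2.864 × 96500 = 276400 C.
I = Q/t = 276400 / 9660.0 s = 28.6 A.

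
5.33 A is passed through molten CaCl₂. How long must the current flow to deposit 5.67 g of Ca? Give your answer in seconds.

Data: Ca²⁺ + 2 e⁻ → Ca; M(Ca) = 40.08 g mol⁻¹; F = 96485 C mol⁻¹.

n(Ca) = m/M = 5.67 / 40.08 = 0.1415 mol.
Each Ca atom requires 2 electrons, so n(e⁻) = 2 × 0.1415 = 0.2829 mol.
Q = n(e⁻)·F = 0.2829 × 96485 = 27300 C.
t = Q/I = 27300 / 5.330 A = 5122 s.

5120 s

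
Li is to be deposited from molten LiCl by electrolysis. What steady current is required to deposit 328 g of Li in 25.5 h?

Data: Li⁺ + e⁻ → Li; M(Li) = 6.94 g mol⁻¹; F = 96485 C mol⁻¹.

49.7 A

n(Li) = 328 / 6.94 = 47.26 mol.
n(e⁻) = 1 × 47.26 = 47.26 mol.
Q = n(e⁻)·F = 47.26 × 96485 = 4560000 C.
I = Q/t = 4560000 / 91800 s = 49.7 A.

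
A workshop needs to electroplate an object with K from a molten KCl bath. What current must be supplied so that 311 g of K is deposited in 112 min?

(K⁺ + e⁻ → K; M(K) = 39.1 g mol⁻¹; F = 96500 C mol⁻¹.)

n(K) = 311 / 39.1 = 7.954 mol.
n(e⁻) = 1 × 7.954 = 7.954 mol.
Q = n(e⁻)·F = 7.954 × 96500 = 767600 C.
I = Q/t = 767600 / 6720.0 s = 114 A.

114 A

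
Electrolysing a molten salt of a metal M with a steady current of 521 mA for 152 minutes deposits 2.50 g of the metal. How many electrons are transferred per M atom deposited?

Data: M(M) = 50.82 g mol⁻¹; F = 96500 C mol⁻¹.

Q = I·t = 0.5210 A × 9120.0 s = 4752 C, so n(e⁻) = 4752/96500 = 0.04924 mol.
n(M) deposited = 2.50 / 50.82 = 0.04919 mol.
Electrons per atom = n(e⁻)/n(M) = 0.04924 / 0.04919 = 1.00 ≈ 1, so the ion is M⁺.

1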